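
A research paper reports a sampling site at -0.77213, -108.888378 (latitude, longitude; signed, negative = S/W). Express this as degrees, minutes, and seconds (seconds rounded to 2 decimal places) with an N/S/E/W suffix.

Latitude is negative → S; |value| = 0.772130
φ: 0.772130° → 46.32780′; 0.32780 × 60 = 19.6680″
Longitude is negative → W; |value| = 108.888378
λ: 0.888378 × 60 = 53.30268′ → 53′, remainder × 60 = 18.1608″

0°46′19.67″ S, 108°53′18.16″ W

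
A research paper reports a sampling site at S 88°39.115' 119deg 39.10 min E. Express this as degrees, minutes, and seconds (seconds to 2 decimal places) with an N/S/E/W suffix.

88°39′6.90″ S, 119°39′6.00″ E

Latitude: 39.11500′ → 39′ and 0.11500 × 60 = 6.9000″
λ: fractional minutes 0.10000 × 60 = 6.0000″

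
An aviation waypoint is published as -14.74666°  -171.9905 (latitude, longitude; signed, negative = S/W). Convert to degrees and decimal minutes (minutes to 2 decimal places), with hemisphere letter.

Latitude is negative → S; |value| = 14.746660
Lat: 14° + 0.746660 × 60 = 14° 44.7996′
Longitude is negative → W; |value| = 171.990500
λ: 171° + 0.990500 × 60 = 171° 59.4300′

14° 44.80′ S, 171° 59.43′ W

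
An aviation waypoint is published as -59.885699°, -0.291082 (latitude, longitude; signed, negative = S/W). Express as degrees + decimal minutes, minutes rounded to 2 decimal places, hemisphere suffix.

Latitude is negative → S; |value| = 59.885699
Lat: fractional part 0.885699 → 53.1419 minutes
Longitude is negative → W; |value| = 0.291082
λ: fractional part 0.291082 → 17.4649 minutes

59° 53.14′ S, 0° 17.46′ W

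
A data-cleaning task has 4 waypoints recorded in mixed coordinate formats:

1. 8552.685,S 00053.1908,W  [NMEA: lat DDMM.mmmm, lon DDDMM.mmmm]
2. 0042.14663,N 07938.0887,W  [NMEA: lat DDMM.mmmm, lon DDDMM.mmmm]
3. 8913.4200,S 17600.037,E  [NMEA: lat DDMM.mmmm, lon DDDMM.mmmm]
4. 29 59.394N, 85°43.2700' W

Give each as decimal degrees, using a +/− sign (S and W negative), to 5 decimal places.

1. -85.87808, -0.88651
2. 0.70244, -79.63481
3. -89.22367, 176.00062
4. 29.98990, -85.72117

Point 1:
  Lat: degrees = first 2 digits = 85, minutes = 52.685; 85 + 52.685/60 = 85.878083
  hemisphere S, so the sign is −
  Lon: split at 3 digits → 000° and 53.1908′; 0 + 53.1908/60 = 0.886513
  W ⇒ negate
Point 2:
  φ: split at 2 digits → 00° and 42.14663′; 0 + 42.14663/60 = 0.702444
  N → positive
  Lon: degrees = first 3 digits = 79, minutes = 38.0887; 79 + 38.0887/60 = 79.634812
  W ⇒ negate
Point 3:
  Lat: degrees = first 2 digits = 89, minutes = 13.42; 89 + 13.42/60 = 89.223667
  hemisphere S, so the sign is −
  Longitude: split at 3 digits → 176° and 0.037′; 176 + 0.037/60 = 176.000617
  E ⇒ keep positive
Point 4:
  Lat: 29 + 59.394/60 = 29.989900
  N ⇒ keep positive
  Lon: 85 + 43.27/60 = 85.721167
  W ⇒ negate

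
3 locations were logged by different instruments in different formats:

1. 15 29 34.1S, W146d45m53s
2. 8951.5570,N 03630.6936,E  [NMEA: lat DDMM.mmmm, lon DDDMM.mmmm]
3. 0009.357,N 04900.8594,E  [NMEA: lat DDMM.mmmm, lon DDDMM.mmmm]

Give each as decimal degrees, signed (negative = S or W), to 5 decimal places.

1. -15.49281, -146.76472
2. 89.85928, 36.51156
3. 0.15595, 49.01432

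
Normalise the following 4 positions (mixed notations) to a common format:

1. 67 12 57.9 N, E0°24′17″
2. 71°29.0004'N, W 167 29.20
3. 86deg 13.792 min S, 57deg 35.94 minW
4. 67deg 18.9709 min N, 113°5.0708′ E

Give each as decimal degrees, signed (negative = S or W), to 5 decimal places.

Point 1:
  Latitude: 67 + 12/60 + 57.9/3600 = 67.216083
  N → positive
  Lon: 0 + 24/60 + 17/3600 = 0.404722
  E ⇒ keep positive
Point 2:
  φ: 71 + 29.0004/60 = 71.483340
  N ⇒ keep positive
  λ: 29.2′ = 0.486667°; total 167.486667
  W → negative
Point 3:
  Lat: 86 + 13.792/60 = 86.229867
  S → negative
  λ: 35.94′ = 0.599000°; total 57.599000
  hemisphere W, so the sign is −
Point 4:
  φ: 67 + 18.9709/60 = 67.316182
  N ⇒ keep positive
  Longitude: 5.0708′ = 0.084513°; total 113.084513
  E ⇒ keep positive

1. 67.21608, 0.40472
2. 71.48334, -167.48667
3. -86.22987, -57.59900
4. 67.31618, 113.08451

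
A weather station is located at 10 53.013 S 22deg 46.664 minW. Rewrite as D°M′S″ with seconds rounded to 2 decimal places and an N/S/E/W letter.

Latitude: 53.01300′ → 53′ and 0.01300 × 60 = 0.7800″
Longitude: fractional minutes 0.66400 × 60 = 39.8400″

10°53′0.78″ S, 22°46′39.84″ W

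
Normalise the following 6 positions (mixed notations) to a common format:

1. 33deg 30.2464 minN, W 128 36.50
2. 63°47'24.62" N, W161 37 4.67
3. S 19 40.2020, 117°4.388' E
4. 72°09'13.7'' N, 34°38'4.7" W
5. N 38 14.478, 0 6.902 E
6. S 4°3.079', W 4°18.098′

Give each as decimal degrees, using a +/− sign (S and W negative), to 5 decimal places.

Point 1:
  Latitude: 33 + 30.2464/60 = 33.504107
  N → positive
  Lon: 128 + 36.5/60 = 128.608333
  hemisphere W, so the sign is −
Point 2:
  φ: 47′ + 24.62″ = 47.41033′; 63 + 47.41033/60 = 63.790172
  N ⇒ keep positive
  Longitude: 161° + 37/60 + 4.67/3600 = 161 + 0.616667 + 0.001297 = 161.617964
  hemisphere W, so the sign is −
Point 3:
  φ: 40.202′ = 0.670033°; total 19.670033
  S → negative
  Longitude: 117 + 4.388/60 = 117.073133
  E ⇒ keep positive
Point 4:
  φ: 9′ + 13.7″ = 9.22833′; 72 + 9.22833/60 = 72.153806
  N ⇒ keep positive
  Longitude: 38′ + 4.7″ = 38.07833′; 34 + 38.07833/60 = 34.634639
  W → negative
Point 5:
  φ: 38 + 14.478/60 = 38.241300
  N → positive
  Longitude: 6.902′ = 0.115033°; total 0.115033
  E → positive
Point 6:
  φ: 4 + 3.079/60 = 4.051317
  S ⇒ negate
  Longitude: 18.098′ = 0.301633°; total 4.301633
  W ⇒ negate

1. 33.50411, -128.60833
2. 63.79017, -161.61796
3. -19.67003, 117.07313
4. 72.15381, -34.63464
5. 38.24130, 0.11503
6. -4.05132, -4.30163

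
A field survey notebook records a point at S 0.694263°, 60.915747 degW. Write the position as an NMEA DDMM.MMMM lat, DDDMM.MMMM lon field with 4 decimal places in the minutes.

0041.6558,S / 06054.9448,W

φ: minutes = (0.694263 − 0) × 60 = 41.655780
Lon: 60° + 0.915747 × 60 = 60° 54.944820′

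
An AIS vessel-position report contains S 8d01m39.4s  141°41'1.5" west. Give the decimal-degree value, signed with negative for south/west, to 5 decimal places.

-8.02761, -141.68375

Lat: 8 + 1/60 + 39.4/3600 = 8.027611
S ⇒ negate
Longitude: 141° + 41/60 + 1.5/3600 = 141 + 0.683333 + 0.000417 = 141.683750
W → negative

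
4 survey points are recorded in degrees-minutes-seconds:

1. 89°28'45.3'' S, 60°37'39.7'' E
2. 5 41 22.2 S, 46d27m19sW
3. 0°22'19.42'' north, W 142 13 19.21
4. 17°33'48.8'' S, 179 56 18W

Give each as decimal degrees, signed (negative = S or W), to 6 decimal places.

1. -89.479250, 60.627694
2. -5.689500, -46.455278
3. 0.372061, -142.222003
4. -17.563556, -179.938333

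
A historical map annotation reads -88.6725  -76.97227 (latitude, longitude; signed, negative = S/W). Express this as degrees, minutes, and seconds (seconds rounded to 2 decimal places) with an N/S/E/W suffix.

Latitude is negative → S; |value| = 88.672500
φ: 0.672500° → 40.35000′; 0.35000 × 60 = 21.0000″
Longitude is negative → W; |value| = 76.972270
Lon: 0.972270 × 60 = 58.33620′ → 58′, remainder × 60 = 20.1720″

88°40′21.00″ S, 76°58′20.17″ W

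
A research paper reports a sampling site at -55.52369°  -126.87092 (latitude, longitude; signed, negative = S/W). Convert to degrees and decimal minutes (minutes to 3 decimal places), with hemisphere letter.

55° 31.421′ S, 126° 52.255′ W

Latitude is negative → S; |value| = 55.523690
Latitude: fractional part 0.523690 → 31.42140 minutes
Longitude is negative → W; |value| = 126.870920
Longitude: minutes = (126.870920 − 126) × 60 = 52.25520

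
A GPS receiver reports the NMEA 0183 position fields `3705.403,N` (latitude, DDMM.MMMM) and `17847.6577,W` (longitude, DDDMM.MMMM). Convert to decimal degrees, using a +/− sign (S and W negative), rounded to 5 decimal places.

37.09005, -178.79430

φ: degrees = first 2 digits = 37, minutes = 5.403; 37 + 5.403/60 = 37.090050
N ⇒ keep positive
λ: split at 3 digits → 178° and 47.6577′; 178 + 47.6577/60 = 178.794295
W ⇒ negate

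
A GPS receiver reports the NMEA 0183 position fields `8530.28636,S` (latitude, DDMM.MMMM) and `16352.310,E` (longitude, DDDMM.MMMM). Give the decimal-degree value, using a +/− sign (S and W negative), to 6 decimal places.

-85.504773, 163.871833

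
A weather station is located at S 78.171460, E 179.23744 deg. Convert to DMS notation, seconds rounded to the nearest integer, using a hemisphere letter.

φ: whole degrees 78; 10.28760′ → 10′ and 17.26″
Longitude: 0.237440 × 60 = 14.24640′ → 14′, remainder × 60 = 14.78″

78°10′17″ S, 179°14′15″ E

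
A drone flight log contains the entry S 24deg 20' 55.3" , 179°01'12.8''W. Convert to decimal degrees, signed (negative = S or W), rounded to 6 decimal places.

-24.348694, -179.020222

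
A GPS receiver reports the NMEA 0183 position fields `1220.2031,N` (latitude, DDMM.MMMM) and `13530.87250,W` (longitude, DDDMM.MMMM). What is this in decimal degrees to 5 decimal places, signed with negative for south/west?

12.33672, -135.51454

φ: degrees = first 2 digits = 12, minutes = 20.2031; 12 + 20.2031/60 = 12.336718
N ⇒ keep positive
λ: degrees = first 3 digits = 135, minutes = 30.8725; 135 + 30.8725/60 = 135.514542
W ⇒ negate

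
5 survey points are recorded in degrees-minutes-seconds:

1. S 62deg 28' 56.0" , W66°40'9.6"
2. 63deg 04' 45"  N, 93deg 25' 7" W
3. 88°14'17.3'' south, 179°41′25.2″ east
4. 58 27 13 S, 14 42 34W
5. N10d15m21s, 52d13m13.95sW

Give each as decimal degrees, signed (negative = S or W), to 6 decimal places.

1. -62.482222, -66.669333
2. 63.079167, -93.418611
3. -88.238139, 179.690333
4. -58.453611, -14.709444
5. 10.255833, -52.220542

Point 1:
  φ: 62 + 28/60 + 56/3600 = 62.4822222
  S ⇒ negate
  λ: 66° + 40/60 + 9.6/3600 = 66 + 0.666667 + 0.002667 = 66.6693333
  hemisphere W, so the sign is −
Point 2:
  Lat: 63° + 4/60 + 45/3600 = 63 + 0.066667 + 0.012500 = 63.0791667
  N ⇒ keep positive
  Lon: 93 + 25/60 + 7/3600 = 93.4186111
  W ⇒ negate
Point 3:
  Lat: 14′ + 17.3″ = 14.28833′; 88 + 14.28833/60 = 88.2381389
  S → negative
  λ: 41′ + 25.2″ = 41.42000′; 179 + 41.42000/60 = 179.6903333
  E ⇒ keep positive
Point 4:
  Latitude: 58° + 27/60 + 13/3600 = 58 + 0.450000 + 0.003611 = 58.4536111
  hemisphere S, so the sign is −
  Longitude: 42′ + 34″ = 42.56667′; 14 + 42.56667/60 = 14.7094444
  W → negative
Point 5:
  Latitude: 10° + 15/60 + 21/3600 = 10 + 0.250000 + 0.005833 = 10.2558333
  N → positive
  Lon: 52° + 13/60 + 13.95/3600 = 52 + 0.216667 + 0.003875 = 52.2205417
  hemisphere W, so the sign is −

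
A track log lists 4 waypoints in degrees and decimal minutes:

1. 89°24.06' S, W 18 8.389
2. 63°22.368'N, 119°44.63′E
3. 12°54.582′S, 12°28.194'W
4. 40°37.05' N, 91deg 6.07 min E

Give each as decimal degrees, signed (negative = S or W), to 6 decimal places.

Point 1:
  φ: 89 + 24.06/60 = 89.4010000
  S → negative
  Lon: 18 + 8.389/60 = 18.1398167
  hemisphere W, so the sign is −
Point 2:
  φ: 63 + 22.368/60 = 63.3728000
  N ⇒ keep positive
  Longitude: 119 + 44.63/60 = 119.7438333
  E → positive
Point 3:
  φ: 54.582′ = 0.909700°; total 12.9097000
  S → negative
  λ: 12 + 28.194/60 = 12.4699000
  W ⇒ negate
Point 4:
  Lat: 40 + 37.05/60 = 40.6175000
  N ⇒ keep positive
  λ: 91 + 6.07/60 = 91.1011667
  E ⇒ keep positive

1. -89.401000, -18.139817
2. 63.372800, 119.743833
3. -12.909700, -12.469900
4. 40.617500, 91.101167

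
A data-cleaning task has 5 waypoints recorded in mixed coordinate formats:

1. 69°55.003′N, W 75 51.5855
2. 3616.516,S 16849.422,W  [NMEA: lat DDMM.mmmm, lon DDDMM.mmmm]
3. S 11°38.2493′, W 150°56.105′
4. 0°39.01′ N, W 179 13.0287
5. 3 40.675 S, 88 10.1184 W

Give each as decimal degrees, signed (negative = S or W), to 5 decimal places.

Point 1:
  Latitude: 69 + 55.003/60 = 69.916717
  N → positive
  Lon: 51.5855′ = 0.859758°; total 75.859758
  W ⇒ negate
Point 2:
  Lat: split at 2 digits → 36° and 16.516′; 36 + 16.516/60 = 36.275267
  hemisphere S, so the sign is −
  Longitude: split at 3 digits → 168° and 49.422′; 168 + 49.422/60 = 168.823700
  W → negative
Point 3:
  Latitude: 11 + 38.2493/60 = 11.637488
  S ⇒ negate
  λ: 150 + 56.105/60 = 150.935083
  W ⇒ negate
Point 4:
  φ: 0 + 39.01/60 = 0.650167
  N → positive
  Longitude: 13.0287′ = 0.217145°; total 179.217145
  W → negative
Point 5:
  Lat: 3 + 40.675/60 = 3.677917
  S ⇒ negate
  Longitude: 10.1184′ = 0.168640°; total 88.168640
  hemisphere W, so the sign is −

1. 69.91672, -75.85976
2. -36.27527, -168.82370
3. -11.63749, -150.93508
4. 0.65017, -179.21715
5. -3.67792, -88.16864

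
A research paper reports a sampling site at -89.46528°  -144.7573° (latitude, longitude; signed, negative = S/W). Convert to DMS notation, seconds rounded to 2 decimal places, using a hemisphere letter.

Latitude is negative → S; |value| = 89.465280
Lat: 0.465280 × 60 = 27.91680′ → 27′, remainder × 60 = 55.0080″
Longitude is negative → W; |value| = 144.757300
Longitude: whole degrees 144; 45.43800′ → 45′ and 26.2800″

89°27′55.01″ S, 144°45′26.28″ W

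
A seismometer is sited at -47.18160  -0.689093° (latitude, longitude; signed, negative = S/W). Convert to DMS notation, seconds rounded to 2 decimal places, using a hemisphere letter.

47°10′53.76″ S, 0°41′20.73″ W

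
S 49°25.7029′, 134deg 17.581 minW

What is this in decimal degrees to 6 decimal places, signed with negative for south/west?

-49.428382, -134.293017

Latitude: 49 + 25.7029/60 = 49.4283817
hemisphere S, so the sign is −
λ: 17.581′ = 0.293017°; total 134.2930167
W ⇒ negate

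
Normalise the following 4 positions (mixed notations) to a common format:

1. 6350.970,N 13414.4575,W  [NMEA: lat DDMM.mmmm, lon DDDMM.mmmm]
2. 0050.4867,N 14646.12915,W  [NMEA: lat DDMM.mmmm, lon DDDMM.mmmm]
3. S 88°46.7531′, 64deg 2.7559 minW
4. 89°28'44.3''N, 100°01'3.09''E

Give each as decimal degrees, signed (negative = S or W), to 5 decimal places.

1. 63.84950, -134.24096
2. 0.84145, -146.76882
3. -88.77922, -64.04593
4. 89.47897, 100.01753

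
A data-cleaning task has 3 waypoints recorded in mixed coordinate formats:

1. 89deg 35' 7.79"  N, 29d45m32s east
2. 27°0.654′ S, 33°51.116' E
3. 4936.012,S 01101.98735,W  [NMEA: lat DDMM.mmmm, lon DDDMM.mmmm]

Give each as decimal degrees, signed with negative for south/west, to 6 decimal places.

1. 89.585497, 29.758889
2. -27.010900, 33.851933
3. -49.600200, -11.033123

Point 1:
  Latitude: 89° + 35/60 + 7.79/3600 = 89 + 0.583333 + 0.002164 = 89.5854972
  N → positive
  Lon: 45′ + 32″ = 45.53333′; 29 + 45.53333/60 = 29.7588889
  E ⇒ keep positive
Point 2:
  φ: 0.654′ = 0.010900°; total 27.0109000
  S → negative
  Longitude: 51.116′ = 0.851933°; total 33.8519333
  E ⇒ keep positive
Point 3:
  Latitude: degrees = first 2 digits = 49, minutes = 36.012; 49 + 36.012/60 = 49.6002000
  S → negative
  Longitude: degrees = first 3 digits = 11, minutes = 1.98735; 11 + 1.98735/60 = 11.0331225
  hemisphere W, so the sign is −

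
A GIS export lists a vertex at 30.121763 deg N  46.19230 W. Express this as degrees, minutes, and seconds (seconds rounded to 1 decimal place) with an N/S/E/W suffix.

Latitude: 0.121763 × 60 = 7.30578′ → 7′, remainder × 60 = 18.347″
Longitude: whole degrees 46; 11.53800′ → 11′ and 32.280″

30°07′18.3″ N, 46°11′32.3″ W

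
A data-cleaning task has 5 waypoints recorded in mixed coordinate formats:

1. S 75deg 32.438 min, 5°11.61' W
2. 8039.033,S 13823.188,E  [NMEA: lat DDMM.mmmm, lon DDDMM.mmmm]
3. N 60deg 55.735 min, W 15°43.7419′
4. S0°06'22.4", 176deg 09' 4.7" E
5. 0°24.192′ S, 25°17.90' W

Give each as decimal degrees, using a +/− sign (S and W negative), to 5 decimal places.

1. -75.54063, -5.19350
2. -80.65055, 138.38647
3. 60.92892, -15.72903
4. -0.10622, 176.15131
5. -0.40320, -25.29833

Point 1:
  φ: 32.438′ = 0.540633°; total 75.540633
  hemisphere S, so the sign is −
  Lon: 5 + 11.61/60 = 5.193500
  hemisphere W, so the sign is −
Point 2:
  φ: split at 2 digits → 80° and 39.033′; 80 + 39.033/60 = 80.650550
  hemisphere S, so the sign is −
  λ: degrees = first 3 digits = 138, minutes = 23.188; 138 + 23.188/60 = 138.386467
  E → positive
Point 3:
  Lat: 60 + 55.735/60 = 60.928917
  N ⇒ keep positive
  Longitude: 43.7419′ = 0.729032°; total 15.729032
  hemisphere W, so the sign is −
Point 4:
  Latitude: 6′ + 22.4″ = 6.37333′; 0 + 6.37333/60 = 0.106222
  S ⇒ negate
  Lon: 176° + 9/60 + 4.7/3600 = 176 + 0.150000 + 0.001306 = 176.151306
  E → positive
Point 5:
  Latitude: 0 + 24.192/60 = 0.403200
  S → negative
  Longitude: 25 + 17.9/60 = 25.298333
  hemisphere W, so the sign is −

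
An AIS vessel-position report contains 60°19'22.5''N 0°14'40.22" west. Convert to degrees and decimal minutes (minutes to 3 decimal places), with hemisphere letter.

φ: seconds/60 = 0.37500; minutes = 19 + 0.37500 = 19.37500
λ: 14 + 40.22/60 = 14.67033′

60° 19.375′ N, 0° 14.670′ W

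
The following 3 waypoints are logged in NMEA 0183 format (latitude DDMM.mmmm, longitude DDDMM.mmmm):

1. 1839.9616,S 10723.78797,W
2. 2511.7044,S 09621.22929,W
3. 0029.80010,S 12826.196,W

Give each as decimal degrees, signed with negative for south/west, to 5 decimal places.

1. -18.66603, -107.39647
2. -25.19507, -96.35382
3. -0.49667, -128.43660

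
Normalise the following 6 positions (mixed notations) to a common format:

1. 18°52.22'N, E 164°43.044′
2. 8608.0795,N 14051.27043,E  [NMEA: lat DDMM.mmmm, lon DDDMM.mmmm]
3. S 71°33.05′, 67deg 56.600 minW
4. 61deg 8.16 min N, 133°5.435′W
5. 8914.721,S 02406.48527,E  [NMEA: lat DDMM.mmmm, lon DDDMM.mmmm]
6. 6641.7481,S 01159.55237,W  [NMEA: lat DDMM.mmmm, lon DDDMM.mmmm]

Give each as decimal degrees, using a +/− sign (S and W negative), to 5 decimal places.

1. 18.87033, 164.71740
2. 86.13466, 140.85451
3. -71.55083, -67.94333
4. 61.13600, -133.09058
5. -89.24535, 24.10809
6. -66.69580, -11.99254

Point 1:
  φ: 18 + 52.22/60 = 18.870333
  N ⇒ keep positive
  Longitude: 43.044′ = 0.717400°; total 164.717400
  E ⇒ keep positive
Point 2:
  Lat: split at 2 digits → 86° and 8.0795′; 86 + 8.0795/60 = 86.134658
  N → positive
  Longitude: degrees = first 3 digits = 140, minutes = 51.27043; 140 + 51.27043/60 = 140.854507
  E → positive
Point 3:
  Lat: 71 + 33.05/60 = 71.550833
  S → negative
  Lon: 67 + 56.6/60 = 67.943333
  W ⇒ negate
Point 4:
  Lat: 61 + 8.16/60 = 61.136000
  N ⇒ keep positive
  Lon: 5.435′ = 0.090583°; total 133.090583
  W → negative
Point 5:
  Latitude: degrees = first 2 digits = 89, minutes = 14.721; 89 + 14.721/60 = 89.245350
  S → negative
  Longitude: degrees = first 3 digits = 24, minutes = 6.48527; 24 + 6.48527/60 = 24.108088
  E ⇒ keep positive
Point 6:
  Lat: split at 2 digits → 66° and 41.7481′; 66 + 41.7481/60 = 66.695802
  hemisphere S, so the sign is −
  λ: split at 3 digits → 011° and 59.55237′; 11 + 59.55237/60 = 11.992540
  W → negative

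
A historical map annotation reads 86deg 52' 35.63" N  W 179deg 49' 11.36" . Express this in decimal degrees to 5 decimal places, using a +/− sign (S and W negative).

86.87656, -179.81982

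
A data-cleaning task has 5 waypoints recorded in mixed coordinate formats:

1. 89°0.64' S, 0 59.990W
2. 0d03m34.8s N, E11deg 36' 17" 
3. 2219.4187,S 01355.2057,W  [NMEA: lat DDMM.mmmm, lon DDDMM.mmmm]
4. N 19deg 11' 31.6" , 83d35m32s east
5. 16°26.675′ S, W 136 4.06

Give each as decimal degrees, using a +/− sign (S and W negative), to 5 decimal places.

Point 1:
  Latitude: 0.64′ = 0.010667°; total 89.010667
  S → negative
  λ: 0 + 59.99/60 = 0.999833
  hemisphere W, so the sign is −
Point 2:
  φ: 0° + 3/60 + 34.8/3600 = 0 + 0.050000 + 0.009667 = 0.059667
  N ⇒ keep positive
  Lon: 11 + 36/60 + 17/3600 = 11.604722
  E ⇒ keep positive
Point 3:
  Latitude: degrees = first 2 digits = 22, minutes = 19.4187; 22 + 19.4187/60 = 22.323645
  S → negative
  Longitude: split at 3 digits → 013° and 55.2057′; 13 + 55.2057/60 = 13.920095
  W → negative
Point 4:
  φ: 19 + 11/60 + 31.6/3600 = 19.192111
  N → positive
  Longitude: 35′ + 32″ = 35.53333′; 83 + 35.53333/60 = 83.592222
  E → positive
Point 5:
  φ: 26.675′ = 0.444583°; total 16.444583
  hemisphere S, so the sign is −
  Lon: 4.06′ = 0.067667°; total 136.067667
  W ⇒ negate

1. -89.01067, -0.99983
2. 0.05967, 11.60472
3. -22.32365, -13.92010
4. 19.19211, 83.59222
5. -16.44458, -136.06767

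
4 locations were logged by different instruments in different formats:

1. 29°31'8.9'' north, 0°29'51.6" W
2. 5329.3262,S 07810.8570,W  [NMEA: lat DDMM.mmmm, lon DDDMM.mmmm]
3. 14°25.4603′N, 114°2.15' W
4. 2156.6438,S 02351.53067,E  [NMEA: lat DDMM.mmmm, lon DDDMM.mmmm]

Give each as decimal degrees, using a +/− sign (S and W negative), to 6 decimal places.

1. 29.519139, -0.497667
2. -53.488770, -78.180950
3. 14.424338, -114.035833
4. -21.944063, 23.858845

Point 1:
  φ: 29° + 31/60 + 8.9/3600 = 29 + 0.516667 + 0.002472 = 29.5191389
  N ⇒ keep positive
  Longitude: 0° + 29/60 + 51.6/3600 = 0 + 0.483333 + 0.014333 = 0.4976667
  W ⇒ negate
Point 2:
  Lat: degrees = first 2 digits = 53, minutes = 29.3262; 53 + 29.3262/60 = 53.4887700
  hemisphere S, so the sign is −
  λ: degrees = first 3 digits = 78, minutes = 10.857; 78 + 10.857/60 = 78.1809500
  hemisphere W, so the sign is −
Point 3:
  Lat: 25.4603′ = 0.424338°; total 14.4243383
  N → positive
  λ: 114 + 2.15/60 = 114.0358333
  hemisphere W, so the sign is −
Point 4:
  Latitude: split at 2 digits → 21° and 56.6438′; 21 + 56.6438/60 = 21.9440633
  hemisphere S, so the sign is −
  Lon: degrees = first 3 digits = 23, minutes = 51.53067; 23 + 51.53067/60 = 23.8588445
  E ⇒ keep positive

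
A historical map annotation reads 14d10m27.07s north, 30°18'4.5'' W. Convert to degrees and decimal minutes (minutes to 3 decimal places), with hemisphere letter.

14° 10.451′ N, 30° 18.075′ W

Latitude: 10 + 27.07/60 = 10.45117′
λ: seconds/60 = 0.07500; minutes = 18 + 0.07500 = 18.07500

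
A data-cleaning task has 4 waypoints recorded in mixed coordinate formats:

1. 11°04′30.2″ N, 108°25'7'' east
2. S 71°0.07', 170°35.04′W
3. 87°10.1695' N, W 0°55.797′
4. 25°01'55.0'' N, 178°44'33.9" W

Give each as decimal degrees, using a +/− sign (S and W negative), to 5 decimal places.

Point 1:
  φ: 11° + 4/60 + 30.2/3600 = 11 + 0.066667 + 0.008389 = 11.075056
  N ⇒ keep positive
  λ: 25′ + 7″ = 25.11667′; 108 + 25.11667/60 = 108.418611
  E ⇒ keep positive
Point 2:
  Latitude: 71 + 0.07/60 = 71.001167
  hemisphere S, so the sign is −
  Lon: 170 + 35.04/60 = 170.584000
  W → negative
Point 3:
  Latitude: 10.1695′ = 0.169492°; total 87.169492
  N ⇒ keep positive
  λ: 55.797′ = 0.929950°; total 0.929950
  hemisphere W, so the sign is −
Point 4:
  Latitude: 25° + 1/60 + 55/3600 = 25 + 0.016667 + 0.015278 = 25.031944
  N → positive
  λ: 178 + 44/60 + 33.9/3600 = 178.742750
  W ⇒ negate

1. 11.07506, 108.41861
2. -71.00117, -170.58400
3. 87.16949, -0.92995
4. 25.03194, -178.74275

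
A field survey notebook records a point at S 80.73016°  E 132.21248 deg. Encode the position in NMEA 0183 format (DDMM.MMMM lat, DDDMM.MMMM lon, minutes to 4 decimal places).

8043.8096,S / 13212.7488,E

Latitude: minutes = (80.730160 − 80) × 60 = 43.809600
Longitude: fractional part 0.212480 → 12.748800 minutes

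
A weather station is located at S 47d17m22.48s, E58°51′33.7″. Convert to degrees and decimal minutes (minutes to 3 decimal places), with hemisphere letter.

Latitude: 17 + 22.48/60 = 17.37467′
Lon: seconds/60 = 0.56167; minutes = 51 + 0.56167 = 51.56167

47° 17.375′ S, 58° 51.562′ E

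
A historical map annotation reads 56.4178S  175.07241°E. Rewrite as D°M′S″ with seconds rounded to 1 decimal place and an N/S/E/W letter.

56°25′4.1″ S, 175°04′20.7″ E

Latitude: 0.417800° → 25.06800′; 0.06800 × 60 = 4.080″
Lon: 0.072410° → 4.34460′; 0.34460 × 60 = 20.676″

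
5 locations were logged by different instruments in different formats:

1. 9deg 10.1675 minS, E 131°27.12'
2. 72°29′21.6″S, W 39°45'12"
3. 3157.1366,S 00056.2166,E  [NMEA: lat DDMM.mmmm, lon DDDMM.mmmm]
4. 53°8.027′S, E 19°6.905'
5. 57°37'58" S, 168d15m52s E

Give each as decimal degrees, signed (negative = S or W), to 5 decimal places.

1. -9.16946, 131.45200
2. -72.48933, -39.75333
3. -31.95228, 0.93694
4. -53.13378, 19.11508
5. -57.63278, 168.26444

Point 1:
  φ: 10.1675′ = 0.169458°; total 9.169458
  hemisphere S, so the sign is −
  λ: 131 + 27.12/60 = 131.452000
  E → positive
Point 2:
  Lat: 29′ + 21.6″ = 29.36000′; 72 + 29.36000/60 = 72.489333
  S ⇒ negate
  Longitude: 39° + 45/60 + 12/3600 = 39 + 0.750000 + 0.003333 = 39.753333
  W → negative
Point 3:
  φ: split at 2 digits → 31° and 57.1366′; 31 + 57.1366/60 = 31.952277
  S → negative
  Lon: split at 3 digits → 000° and 56.2166′; 0 + 56.2166/60 = 0.936943
  E → positive
Point 4:
  φ: 8.027′ = 0.133783°; total 53.133783
  S ⇒ negate
  λ: 19 + 6.905/60 = 19.115083
  E → positive
Point 5:
  Latitude: 37′ + 58″ = 37.96667′; 57 + 37.96667/60 = 57.632778
  hemisphere S, so the sign is −
  Lon: 168° + 15/60 + 52/3600 = 168 + 0.250000 + 0.014444 = 168.264444
  E → positive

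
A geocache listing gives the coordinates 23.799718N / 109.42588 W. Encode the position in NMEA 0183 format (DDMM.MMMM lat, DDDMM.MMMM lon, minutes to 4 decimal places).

Lat: fractional part 0.799718 → 47.983080 minutes
Lon: fractional part 0.425880 → 25.552800 minutes

2347.9831,N / 10925.5528,W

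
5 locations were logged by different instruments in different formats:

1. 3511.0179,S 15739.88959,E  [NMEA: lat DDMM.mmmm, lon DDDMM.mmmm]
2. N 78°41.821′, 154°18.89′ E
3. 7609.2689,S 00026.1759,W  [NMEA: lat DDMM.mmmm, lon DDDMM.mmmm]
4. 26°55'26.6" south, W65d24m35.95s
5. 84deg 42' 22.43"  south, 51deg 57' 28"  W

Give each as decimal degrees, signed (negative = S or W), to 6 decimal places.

1. -35.183632, 157.664827
2. 78.697017, 154.314833
3. -76.154482, -0.436265
4. -26.924056, -65.409986
5. -84.706231, -51.957778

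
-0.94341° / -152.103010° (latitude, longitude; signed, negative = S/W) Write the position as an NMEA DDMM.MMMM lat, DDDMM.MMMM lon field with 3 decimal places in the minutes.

Latitude is negative → S; |value| = 0.943410
Lat: 0° + 0.943410 × 60 = 0° 56.60460′
Longitude is negative → W; |value| = 152.103010
λ: 152° + 0.103010 × 60 = 152° 6.18060′

0056.605,S / 15206.181,W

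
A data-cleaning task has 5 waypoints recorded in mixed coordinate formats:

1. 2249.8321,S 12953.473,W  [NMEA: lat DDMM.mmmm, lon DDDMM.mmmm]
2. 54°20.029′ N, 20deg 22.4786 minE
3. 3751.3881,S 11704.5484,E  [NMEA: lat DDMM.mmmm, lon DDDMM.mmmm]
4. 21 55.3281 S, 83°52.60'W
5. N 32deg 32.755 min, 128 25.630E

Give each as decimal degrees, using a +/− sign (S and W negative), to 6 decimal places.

1. -22.830535, -129.891217
2. 54.333817, 20.374643
3. -37.856468, 117.075807
4. -21.922135, -83.876667
5. 32.545917, 128.427167

Point 1:
  φ: degrees = first 2 digits = 22, minutes = 49.8321; 22 + 49.8321/60 = 22.8305350
  S ⇒ negate
  Longitude: degrees = first 3 digits = 129, minutes = 53.473; 129 + 53.473/60 = 129.8912167
  W → negative
Point 2:
  φ: 54 + 20.029/60 = 54.3338167
  N ⇒ keep positive
  λ: 22.4786′ = 0.374643°; total 20.3746433
  E ⇒ keep positive
Point 3:
  Latitude: split at 2 digits → 37° and 51.3881′; 37 + 51.3881/60 = 37.8564683
  S ⇒ negate
  Longitude: degrees = first 3 digits = 117, minutes = 4.5484; 117 + 4.5484/60 = 117.0758067
  E ⇒ keep positive
Point 4:
  φ: 21 + 55.3281/60 = 21.9221350
  S → negative
  λ: 52.6′ = 0.876667°; total 83.8766667
  W → negative
Point 5:
  Latitude: 32.755′ = 0.545917°; total 32.5459167
  N ⇒ keep positive
  Longitude: 25.63′ = 0.427167°; total 128.4271667
  E → positive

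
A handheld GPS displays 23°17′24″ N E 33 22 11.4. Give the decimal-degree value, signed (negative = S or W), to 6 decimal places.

φ: 17′ + 24″ = 17.40000′; 23 + 17.40000/60 = 23.2900000
N ⇒ keep positive
Lon: 33° + 22/60 + 11.4/3600 = 33 + 0.366667 + 0.003167 = 33.3698333
E ⇒ keep positive

23.290000, 33.369833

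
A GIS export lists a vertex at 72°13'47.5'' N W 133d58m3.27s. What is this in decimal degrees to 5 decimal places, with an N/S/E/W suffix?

φ: 72 + 13/60 + 47.5/3600 = 72.229861
λ: 133 + 58/60 + 3.27/3600 = 133.967575

72.22986° N, 133.96758° W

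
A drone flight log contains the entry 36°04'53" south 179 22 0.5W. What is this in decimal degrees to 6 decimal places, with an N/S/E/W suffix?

36.081389° S, 179.366806° W

φ: 4′ + 53″ = 4.88333′; 36 + 4.88333/60 = 36.0813889
λ: 22′ + 0.5″ = 22.00833′; 179 + 22.00833/60 = 179.3668056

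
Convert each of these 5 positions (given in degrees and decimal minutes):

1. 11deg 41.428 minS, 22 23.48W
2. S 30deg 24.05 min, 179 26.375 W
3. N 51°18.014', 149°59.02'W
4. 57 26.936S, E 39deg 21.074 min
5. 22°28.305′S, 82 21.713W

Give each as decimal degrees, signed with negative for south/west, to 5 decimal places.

1. -11.69047, -22.39133
2. -30.40083, -179.43958
3. 51.30023, -149.98367
4. -57.44893, 39.35123
5. -22.47175, -82.36188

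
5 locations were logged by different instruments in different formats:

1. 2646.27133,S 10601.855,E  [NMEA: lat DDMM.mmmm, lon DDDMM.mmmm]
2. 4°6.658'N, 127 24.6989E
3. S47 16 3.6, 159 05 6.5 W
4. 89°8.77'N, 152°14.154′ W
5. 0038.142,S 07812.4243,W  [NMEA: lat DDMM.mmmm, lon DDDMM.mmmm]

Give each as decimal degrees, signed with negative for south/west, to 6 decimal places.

1. -26.771189, 106.030917
2. 4.110967, 127.411648
3. -47.267667, -159.085139
4. 89.146167, -152.235900
5. -0.635700, -78.207072

Point 1:
  Lat: split at 2 digits → 26° and 46.27133′; 26 + 46.27133/60 = 26.7711888
  hemisphere S, so the sign is −
  λ: degrees = first 3 digits = 106, minutes = 1.855; 106 + 1.855/60 = 106.0309167
  E ⇒ keep positive
Point 2:
  φ: 6.658′ = 0.110967°; total 4.1109667
  N ⇒ keep positive
  Lon: 24.6989′ = 0.411648°; total 127.4116483
  E → positive
Point 3:
  Latitude: 47 + 16/60 + 3.6/3600 = 47.2676667
  hemisphere S, so the sign is −
  Longitude: 159° + 5/60 + 6.5/3600 = 159 + 0.083333 + 0.001806 = 159.0851389
  W ⇒ negate
Point 4:
  Latitude: 89 + 8.77/60 = 89.1461667
  N → positive
  λ: 14.154′ = 0.235900°; total 152.2359000
  hemisphere W, so the sign is −
Point 5:
  Lat: degrees = first 2 digits = 0, minutes = 38.142; 0 + 38.142/60 = 0.6357000
  S ⇒ negate
  Longitude: split at 3 digits → 078° and 12.4243′; 78 + 12.4243/60 = 78.2070717
  W → negative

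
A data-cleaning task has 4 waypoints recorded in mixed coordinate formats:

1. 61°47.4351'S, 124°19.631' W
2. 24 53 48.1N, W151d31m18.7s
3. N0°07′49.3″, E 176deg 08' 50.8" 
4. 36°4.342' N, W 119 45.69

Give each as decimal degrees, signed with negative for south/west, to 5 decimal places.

1. -61.79059, -124.32718
2. 24.89669, -151.52186
3. 0.13036, 176.14744
4. 36.07237, -119.76150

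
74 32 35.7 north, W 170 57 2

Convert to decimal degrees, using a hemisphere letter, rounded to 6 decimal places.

74.543250° N, 170.950556° W

Lat: 32′ + 35.7″ = 32.59500′; 74 + 32.59500/60 = 74.5432500
λ: 170° + 57/60 + 2/3600 = 170 + 0.950000 + 0.000556 = 170.9505556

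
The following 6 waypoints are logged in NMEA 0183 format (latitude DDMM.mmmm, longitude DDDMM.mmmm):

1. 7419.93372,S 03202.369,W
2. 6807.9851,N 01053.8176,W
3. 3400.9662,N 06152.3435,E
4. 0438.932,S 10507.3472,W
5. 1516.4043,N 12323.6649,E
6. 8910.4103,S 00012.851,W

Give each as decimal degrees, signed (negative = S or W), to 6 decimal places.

Point 1:
  Lat: degrees = first 2 digits = 74, minutes = 19.93372; 74 + 19.93372/60 = 74.3322287
  S ⇒ negate
  λ: split at 3 digits → 032° and 2.369′; 32 + 2.369/60 = 32.0394833
  W ⇒ negate
Point 2:
  Lat: degrees = first 2 digits = 68, minutes = 7.9851; 68 + 7.9851/60 = 68.1330850
  N ⇒ keep positive
  Longitude: degrees = first 3 digits = 10, minutes = 53.8176; 10 + 53.8176/60 = 10.8969600
  hemisphere W, so the sign is −
Point 3:
  φ: split at 2 digits → 34° and 0.9662′; 34 + 0.9662/60 = 34.0161033
  N ⇒ keep positive
  λ: split at 3 digits → 061° and 52.3435′; 61 + 52.3435/60 = 61.8723917
  E ⇒ keep positive
Point 4:
  Lat: split at 2 digits → 04° and 38.932′; 4 + 38.932/60 = 4.6488667
  S → negative
  λ: degrees = first 3 digits = 105, minutes = 7.3472; 105 + 7.3472/60 = 105.1224533
  W → negative
Point 5:
  φ: degrees = first 2 digits = 15, minutes = 16.4043; 15 + 16.4043/60 = 15.2734050
  N → positive
  λ: degrees = first 3 digits = 123, minutes = 23.6649; 123 + 23.6649/60 = 123.3944150
  E ⇒ keep positive
Point 6:
  Latitude: degrees = first 2 digits = 89, minutes = 10.4103; 89 + 10.4103/60 = 89.1735050
  S → negative
  Lon: split at 3 digits → 000° and 12.851′; 0 + 12.851/60 = 0.2141833
  hemisphere W, so the sign is −

1. -74.332229, -32.039483
2. 68.133085, -10.896960
3. 34.016103, 61.872392
4. -4.648867, -105.122453
5. 15.273405, 123.394415
6. -89.173505, -0.214183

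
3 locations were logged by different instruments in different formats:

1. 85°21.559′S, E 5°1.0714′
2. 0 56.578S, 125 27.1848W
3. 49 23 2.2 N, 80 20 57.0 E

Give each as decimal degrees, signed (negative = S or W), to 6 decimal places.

1. -85.359317, 5.017857
2. -0.942967, -125.453080
3. 49.383944, 80.349167

Point 1:
  φ: 21.559′ = 0.359317°; total 85.3593167
  S ⇒ negate
  Lon: 1.0714′ = 0.017857°; total 5.0178567
  E → positive
Point 2:
  Latitude: 0 + 56.578/60 = 0.9429667
  S → negative
  λ: 125 + 27.1848/60 = 125.4530800
  W ⇒ negate
Point 3:
  Lat: 49 + 23/60 + 2.2/3600 = 49.3839444
  N → positive
  λ: 80 + 20/60 + 57/3600 = 80.3491667
  E → positive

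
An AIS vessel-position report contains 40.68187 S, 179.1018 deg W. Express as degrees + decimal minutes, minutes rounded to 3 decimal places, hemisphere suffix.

Lat: minutes = (40.681870 − 40) × 60 = 40.91220
Longitude: 179° + 0.101800 × 60 = 179° 6.10800′

40° 40.912′ S, 179° 6.108′ W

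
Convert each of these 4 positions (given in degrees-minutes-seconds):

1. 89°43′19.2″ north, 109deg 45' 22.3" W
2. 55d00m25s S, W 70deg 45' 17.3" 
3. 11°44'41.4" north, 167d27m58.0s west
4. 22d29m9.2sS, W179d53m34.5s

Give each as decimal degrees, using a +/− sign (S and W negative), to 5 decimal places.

1. 89.72200, -109.75619
2. -55.00694, -70.75481
3. 11.74483, -167.46611
4. -22.48589, -179.89292

Point 1:
  Latitude: 89° + 43/60 + 19.2/3600 = 89 + 0.716667 + 0.005333 = 89.722000
  N → positive
  Lon: 109 + 45/60 + 22.3/3600 = 109.756194
  W → negative
Point 2:
  φ: 55 + 0/60 + 25/3600 = 55.006944
  S → negative
  λ: 70° + 45/60 + 17.3/3600 = 70 + 0.750000 + 0.004806 = 70.754806
  W → negative
Point 3:
  Lat: 11° + 44/60 + 41.4/3600 = 11 + 0.733333 + 0.011500 = 11.744833
  N → positive
  λ: 27′ + 58″ = 27.96667′; 167 + 27.96667/60 = 167.466111
  W → negative
Point 4:
  Latitude: 22 + 29/60 + 9.2/3600 = 22.485889
  S → negative
  Lon: 179° + 53/60 + 34.5/3600 = 179 + 0.883333 + 0.009583 = 179.892917
  hemisphere W, so the sign is −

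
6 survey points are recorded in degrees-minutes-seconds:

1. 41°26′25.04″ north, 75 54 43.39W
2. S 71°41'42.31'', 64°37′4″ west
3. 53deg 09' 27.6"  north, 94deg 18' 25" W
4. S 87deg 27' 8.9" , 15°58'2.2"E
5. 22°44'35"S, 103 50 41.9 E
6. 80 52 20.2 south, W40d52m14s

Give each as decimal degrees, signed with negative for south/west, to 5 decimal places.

1. 41.44029, -75.91205
2. -71.69509, -64.61778
3. 53.15767, -94.30694
4. -87.45247, 15.96728
5. -22.74306, 103.84497
6. -80.87228, -40.87056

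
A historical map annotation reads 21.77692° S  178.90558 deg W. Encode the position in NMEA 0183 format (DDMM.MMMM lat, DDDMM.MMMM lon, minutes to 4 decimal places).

2146.6152,S / 17854.3348,W

Latitude: 21° + 0.776920 × 60 = 21° 46.615200′
λ: minutes = (178.905580 − 178) × 60 = 54.334800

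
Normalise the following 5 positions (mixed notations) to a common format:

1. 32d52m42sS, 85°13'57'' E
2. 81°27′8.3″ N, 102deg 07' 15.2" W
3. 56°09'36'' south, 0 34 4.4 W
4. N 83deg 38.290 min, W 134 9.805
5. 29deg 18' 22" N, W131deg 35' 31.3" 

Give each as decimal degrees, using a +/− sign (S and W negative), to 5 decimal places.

Point 1:
  Latitude: 32° + 52/60 + 42/3600 = 32 + 0.866667 + 0.011667 = 32.878333
  hemisphere S, so the sign is −
  λ: 85° + 13/60 + 57/3600 = 85 + 0.216667 + 0.015833 = 85.232500
  E → positive
Point 2:
  Lat: 27′ + 8.3″ = 27.13833′; 81 + 27.13833/60 = 81.452306
  N ⇒ keep positive
  λ: 102 + 7/60 + 15.2/3600 = 102.120889
  hemisphere W, so the sign is −
Point 3:
  φ: 56° + 9/60 + 36/3600 = 56 + 0.150000 + 0.010000 = 56.160000
  S → negative
  λ: 34′ + 4.4″ = 34.07333′; 0 + 34.07333/60 = 0.567889
  W ⇒ negate
Point 4:
  Lat: 83 + 38.29/60 = 83.638167
  N → positive
  Lon: 134 + 9.805/60 = 134.163417
  hemisphere W, so the sign is −
Point 5:
  φ: 29 + 18/60 + 22/3600 = 29.306111
  N ⇒ keep positive
  Lon: 131° + 35/60 + 31.3/3600 = 131 + 0.583333 + 0.008694 = 131.592028
  W → negative

1. -32.87833, 85.23250
2. 81.45231, -102.12089
3. -56.16000, -0.56789
4. 83.63817, -134.16342
5. 29.30611, -131.59203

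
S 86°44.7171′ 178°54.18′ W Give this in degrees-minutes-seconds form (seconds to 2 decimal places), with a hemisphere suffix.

86°44′43.03″ S, 178°54′10.80″ W

Latitude: 44.71710′ → 44′ and 0.71710 × 60 = 43.0260″
λ: fractional minutes 0.18000 × 60 = 10.8000″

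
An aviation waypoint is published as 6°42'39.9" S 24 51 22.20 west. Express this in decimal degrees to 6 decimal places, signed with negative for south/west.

φ: 6° + 42/60 + 39.9/3600 = 6 + 0.700000 + 0.011083 = 6.7110833
S → negative
Lon: 51′ + 22.2″ = 51.37000′; 24 + 51.37000/60 = 24.8561667
hemisphere W, so the sign is −

-6.711083, -24.856167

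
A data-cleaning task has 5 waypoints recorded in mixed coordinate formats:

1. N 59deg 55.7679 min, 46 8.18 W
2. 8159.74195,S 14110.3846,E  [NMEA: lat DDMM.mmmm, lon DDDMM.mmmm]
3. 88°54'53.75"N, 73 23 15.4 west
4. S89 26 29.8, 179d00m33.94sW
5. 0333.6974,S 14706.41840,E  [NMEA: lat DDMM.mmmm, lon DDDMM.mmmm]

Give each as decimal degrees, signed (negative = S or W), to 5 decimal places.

Point 1:
  Lat: 59 + 55.7679/60 = 59.929465
  N ⇒ keep positive
  Longitude: 8.18′ = 0.136333°; total 46.136333
  W ⇒ negate
Point 2:
  Lat: split at 2 digits → 81° and 59.74195′; 81 + 59.74195/60 = 81.995699
  S → negative
  Lon: degrees = first 3 digits = 141, minutes = 10.3846; 141 + 10.3846/60 = 141.173077
  E → positive
Point 3:
  φ: 54′ + 53.75″ = 54.89583′; 88 + 54.89583/60 = 88.914931
  N → positive
  λ: 73 + 23/60 + 15.4/3600 = 73.387611
  W ⇒ negate
Point 4:
  Lat: 26′ + 29.8″ = 26.49667′; 89 + 26.49667/60 = 89.441611
  S ⇒ negate
  Lon: 179 + 0/60 + 33.94/3600 = 179.009428
  W → negative
Point 5:
  Latitude: split at 2 digits → 03° and 33.6974′; 3 + 33.6974/60 = 3.561623
  S → negative
  λ: split at 3 digits → 147° and 6.4184′; 147 + 6.4184/60 = 147.106973
  E → positive

1. 59.92947, -46.13633
2. -81.99570, 141.17308
3. 88.91493, -73.38761
4. -89.44161, -179.00943
5. -3.56162, 147.10697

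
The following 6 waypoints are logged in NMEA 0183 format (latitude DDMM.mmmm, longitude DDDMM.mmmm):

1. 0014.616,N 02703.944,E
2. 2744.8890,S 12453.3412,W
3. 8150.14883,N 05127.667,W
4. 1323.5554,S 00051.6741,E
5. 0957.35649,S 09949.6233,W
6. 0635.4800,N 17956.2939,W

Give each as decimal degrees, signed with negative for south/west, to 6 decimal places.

Point 1:
  Lat: split at 2 digits → 00° and 14.616′; 0 + 14.616/60 = 0.2436000
  N ⇒ keep positive
  Longitude: degrees = first 3 digits = 27, minutes = 3.944; 27 + 3.944/60 = 27.0657333
  E → positive
Point 2:
  φ: split at 2 digits → 27° and 44.889′; 27 + 44.889/60 = 27.7481500
  S ⇒ negate
  Longitude: split at 3 digits → 124° and 53.3412′; 124 + 53.3412/60 = 124.8890200
  hemisphere W, so the sign is −
Point 3:
  Lat: split at 2 digits → 81° and 50.14883′; 81 + 50.14883/60 = 81.8358138
  N → positive
  Longitude: degrees = first 3 digits = 51, minutes = 27.667; 51 + 27.667/60 = 51.4611167
  W → negative
Point 4:
  φ: split at 2 digits → 13° and 23.5554′; 13 + 23.5554/60 = 13.3925900
  S ⇒ negate
  Lon: split at 3 digits → 000° and 51.6741′; 0 + 51.6741/60 = 0.8612350
  E ⇒ keep positive
Point 5:
  Latitude: degrees = first 2 digits = 9, minutes = 57.35649; 9 + 57.35649/60 = 9.9559415
  S ⇒ negate
  Lon: degrees = first 3 digits = 99, minutes = 49.6233; 99 + 49.6233/60 = 99.8270550
  W ⇒ negate
Point 6:
  Lat: degrees = first 2 digits = 6, minutes = 35.48; 6 + 35.48/60 = 6.5913333
  N → positive
  Lon: degrees = first 3 digits = 179, minutes = 56.2939; 179 + 56.2939/60 = 179.9382317
  hemisphere W, so the sign is −

1. 0.243600, 27.065733
2. -27.748150, -124.889020
3. 81.835814, -51.461117
4. -13.392590, 0.861235
5. -9.955942, -99.827055
6. 6.591333, -179.938232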